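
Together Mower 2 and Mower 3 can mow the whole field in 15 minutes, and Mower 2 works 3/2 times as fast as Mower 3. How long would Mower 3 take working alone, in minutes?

75/2 minutes

Let Mower 3's rate be r; then Mower 2's rate is (3/2)r, so together (3/2 + 1)r = (5/2)r = 1/15.
Thus r = 2/75 per minute.
Mower 3 alone: 75/2 minutes; Mower 2 alone: 25 minutes.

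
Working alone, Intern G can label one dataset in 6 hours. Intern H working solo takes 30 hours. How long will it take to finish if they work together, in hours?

5 hours

With two workers the combined time is the product over the sum: 6·30/(6+30) = 180/36 = 5 hours.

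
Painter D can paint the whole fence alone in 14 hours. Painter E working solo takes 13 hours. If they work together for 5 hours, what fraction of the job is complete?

135/182

Combined rate: 1/14 + 1/13 = (13 + 14)/182 = 27/182 per hour.
In 5 hours they complete 5·27/182 = 135/182 of the job.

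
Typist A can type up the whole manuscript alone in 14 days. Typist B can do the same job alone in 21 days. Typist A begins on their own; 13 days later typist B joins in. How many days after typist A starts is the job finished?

68/5 days

In the first 13 days typist A alone does 13/14 of the job, leaving 1/14.
Once everyone is working, combined rate: 1/14 + 1/21 = (3 + 2)/42 = 5/42 per day.
Remaining 1/14 at 5/42 per day takes 3/5 days.
Total from the start = 13 + 3/5 = 68/5 days.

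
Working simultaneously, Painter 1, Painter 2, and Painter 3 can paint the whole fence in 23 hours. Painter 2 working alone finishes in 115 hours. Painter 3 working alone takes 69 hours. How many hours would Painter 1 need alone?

345/7 hours

Combined rate is 1/23 per hour.
Known contribution: 1/115 + 1/69 = (3 + 5)/345 = 8/345 per hour.
So Painter 1's rate is 1/23 − 8/345 = 7/345, meaning 345/7 hours alone.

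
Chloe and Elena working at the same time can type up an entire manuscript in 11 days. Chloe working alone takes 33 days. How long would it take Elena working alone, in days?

Combined rate is 1/11 per day.
Known contribution: 1/33 per day.
So Elena's rate is 1/11 − 1/33 = 2/33, meaning 33/2 days alone.

33/2 days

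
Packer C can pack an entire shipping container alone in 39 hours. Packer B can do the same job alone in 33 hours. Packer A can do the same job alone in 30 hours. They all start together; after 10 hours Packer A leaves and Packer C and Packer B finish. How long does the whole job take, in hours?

143/12 hours

In the first 10 hours the combined rate is 383/4290, so 383/429 of the job is done, leaving 46/429.
After Packer A leaves the rate is 8/143 per hour; the remaining 46/429 takes 23/12 hours.
Total = 10 + 23/12 = 143/12 hours.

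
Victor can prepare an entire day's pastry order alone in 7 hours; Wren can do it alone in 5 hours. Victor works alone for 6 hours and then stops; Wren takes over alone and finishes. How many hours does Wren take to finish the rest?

In 6 hours Victor does 6/7 of the job, leaving 1/7.
Wren works at 1/5 per hour, so finishing takes 1/7 ÷ 1/5 = 5/7 hours.

5/7 hours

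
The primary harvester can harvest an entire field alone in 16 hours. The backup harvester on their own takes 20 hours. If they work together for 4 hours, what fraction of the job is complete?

Combined rate: 1/16 + 1/20 = (5 + 4)/80 = 9/80 per hour.
In 4 hours they complete 4·9/80 = 9/20 of the job.

9/20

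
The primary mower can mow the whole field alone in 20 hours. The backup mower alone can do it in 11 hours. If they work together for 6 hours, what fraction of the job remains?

Combined rate: 1/20 + 1/11 = (11 + 20)/220 = 31/220 per hour.
In 6 hours they complete 6·31/220 = 93/110 of the job.
So 17/110 remains.

17/110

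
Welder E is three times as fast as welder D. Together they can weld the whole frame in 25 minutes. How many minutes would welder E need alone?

100/3 minutes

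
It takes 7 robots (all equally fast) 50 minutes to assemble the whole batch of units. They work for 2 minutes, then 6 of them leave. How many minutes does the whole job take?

One robot does 1/350 of the job per minute.
After 2 minutes with 7 robots, 1/25 is done (24/25 left).
With 1 robot the rate is 1/350, so the rest takes 24/25 ÷ 1/350 = 336 minutes.
Total = 2 + 336 = 338 minutes.

338 minutes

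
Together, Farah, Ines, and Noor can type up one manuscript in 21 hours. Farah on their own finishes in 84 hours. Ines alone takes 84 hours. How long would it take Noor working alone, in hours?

Combined rate is 1/21 per hour.
Known contribution: 1/84 + 1/84 = (1 + 1)/84 = 2/84 = 1/42 per hour.
So Noor's rate is 1/21 − 1/42 = 1/42, meaning 42 hours alone.

42 hours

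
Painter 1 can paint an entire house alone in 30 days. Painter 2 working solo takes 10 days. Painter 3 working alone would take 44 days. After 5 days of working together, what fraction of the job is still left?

29/132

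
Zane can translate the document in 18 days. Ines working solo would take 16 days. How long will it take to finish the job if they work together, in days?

Combined rate: 1/18 + 1/16 = (8 + 9)/144 = 17/144 per day.
Time = 1 ÷ (17/144) = 144/17 days.

144/17 days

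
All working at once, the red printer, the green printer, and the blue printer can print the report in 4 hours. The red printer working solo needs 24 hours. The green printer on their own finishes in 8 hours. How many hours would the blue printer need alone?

Combined rate is 1/4 per hour.
Known contribution: 1/24 + 1/8 = (1 + 3)/24 = 4/24 = 1/6 per hour.
So the blue printer's rate is 1/4 − 1/6 = 1/12, meaning 12 hours alone.

12 hours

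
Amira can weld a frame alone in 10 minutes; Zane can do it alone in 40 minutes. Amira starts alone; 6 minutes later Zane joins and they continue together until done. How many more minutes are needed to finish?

16/5 minutes

In 6 minutes Amira does 6/10 = 3/5 of the job, leaving 2/5.
Amira and Zane together work at 1/8 per minute, so finishing takes 2/5 ÷ 1/8 = 16/5 minutes.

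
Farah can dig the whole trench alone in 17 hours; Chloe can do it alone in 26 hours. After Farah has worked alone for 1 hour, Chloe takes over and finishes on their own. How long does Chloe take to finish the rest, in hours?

416/17 hours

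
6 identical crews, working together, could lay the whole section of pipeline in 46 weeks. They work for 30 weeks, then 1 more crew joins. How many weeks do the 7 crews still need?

One crew does 1/276 of the job per week.
After 30 weeks with 6 crews, 15/23 is done (8/23 left).
With 7 crews the rate is 7/276, so the rest takes 8/23 ÷ 7/276 = 96/7 weeks.

96/7 weeks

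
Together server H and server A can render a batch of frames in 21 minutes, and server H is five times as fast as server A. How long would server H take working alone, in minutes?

126/5 minutes

Let server A's rate be r; then server H's rate is 5r, so together (5 + 1)r = 6r = 1/21.
Thus r = 1/126 per minute.
Server A alone: 126 minutes; server H alone: 126/5 minutes.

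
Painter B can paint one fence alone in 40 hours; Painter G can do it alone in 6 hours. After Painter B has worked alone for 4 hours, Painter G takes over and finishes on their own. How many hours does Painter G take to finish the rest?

In 4 hours Painter B does 4/40 = 1/10 of the job, leaving 9/10.
Painter G works at 1/6 per hour, so finishing takes 9/10 ÷ 1/6 = 27/5 hours.

27/5 hours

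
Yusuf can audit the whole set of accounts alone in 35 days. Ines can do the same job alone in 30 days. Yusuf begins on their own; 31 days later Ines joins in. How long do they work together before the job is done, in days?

24/13 days

In the first 31 days Yusuf alone does 31/35 of the job, leaving 4/35.
Once everyone is working, combined rate: 1/35 + 1/30 = (6 + 7)/210 = 13/210 per day.
Remaining 4/35 at 13/210 per day takes 24/13 days.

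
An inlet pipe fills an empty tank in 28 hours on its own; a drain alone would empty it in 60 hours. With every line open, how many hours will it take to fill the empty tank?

Net rate = 1/28 − 1/60 = (15 − 7)/420 = 8/420 = 2/105 per hour.
Filling time = 1 ÷ (2/105) = 105/2 hours.

105/2 hours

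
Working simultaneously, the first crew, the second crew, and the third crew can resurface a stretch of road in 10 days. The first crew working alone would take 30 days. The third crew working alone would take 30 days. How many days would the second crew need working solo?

30 days

Combined rate is 1/10 per day.
Known contribution: 1/30 + 1/30 = (1 + 1)/30 = 2/30 = 1/15 per day.
So the second crew's rate is 1/10 − 1/15 = 1/30, meaning 30 days alone.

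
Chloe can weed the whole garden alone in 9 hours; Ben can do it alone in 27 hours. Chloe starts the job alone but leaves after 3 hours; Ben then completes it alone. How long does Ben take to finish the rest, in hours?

18 hours

In 3 hours Chloe does 3/9 = 1/3 of the job, leaving 2/3.
Ben works at 1/27 per hour, so finishing takes 2/3 ÷ 1/27 = 18 hours.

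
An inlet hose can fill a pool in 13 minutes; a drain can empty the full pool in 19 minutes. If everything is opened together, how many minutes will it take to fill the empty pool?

Net rate = 1/13 − 1/19 = (19 − 13)/247 = 6/247 per minute.
Filling time = 1 ÷ (6/247) = 247/6 minutes.

247/6 minutes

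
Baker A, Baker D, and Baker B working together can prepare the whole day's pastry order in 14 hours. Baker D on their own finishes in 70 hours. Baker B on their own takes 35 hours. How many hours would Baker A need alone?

35 hours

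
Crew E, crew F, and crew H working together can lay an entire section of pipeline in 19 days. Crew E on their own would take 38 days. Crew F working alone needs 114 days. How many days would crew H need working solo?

57 days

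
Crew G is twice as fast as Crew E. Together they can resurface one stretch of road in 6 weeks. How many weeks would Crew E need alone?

18 weeks

Let Crew E's rate be r; then Crew G's rate is 2r, so together (2 + 1)r = 3r = 1/6.
Thus r = 1/18 per week.
Crew E alone: 18 weeks; Crew G alone: 9 weeks.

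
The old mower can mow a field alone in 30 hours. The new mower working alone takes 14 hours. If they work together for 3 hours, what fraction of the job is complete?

Combined rate: 1/30 + 1/14 = (7 + 15)/210 = 22/210 = 11/105 per hour.
In 3 hours they complete 3·11/105 = 11/35 of the job.

11/35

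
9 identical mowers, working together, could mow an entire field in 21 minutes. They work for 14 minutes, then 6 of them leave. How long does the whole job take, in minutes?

One mower does 1/189 of the job per minute.
After 14 minutes with 9 mowers, 2/3 is done (1/3 left).
With 3 mowers the rate is 3/189 = 1/63, so the rest takes 1/3 ÷ 1/63 = 21 minutes.
Total = 14 + 21 = 35 minutes.

35 minutes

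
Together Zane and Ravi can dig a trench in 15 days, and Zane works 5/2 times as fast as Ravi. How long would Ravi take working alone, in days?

Let Ravi's rate be r; then Zane's rate is (5/2)r, so together (5/2 + 1)r = (7/2)r = 1/15.
Thus r = 2/105 per day.
Ravi alone: 105/2 days; Zane alone: 21 days.

105/2 days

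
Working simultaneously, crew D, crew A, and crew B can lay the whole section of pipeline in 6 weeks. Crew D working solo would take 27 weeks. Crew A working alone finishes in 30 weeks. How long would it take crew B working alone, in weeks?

135/13 weeks

Combined rate is 1/6 per week.
Known contribution: 1/27 + 1/30 = (10 + 9)/270 = 19/270 per week.
So crew B's rate is 1/6 − 19/270 = 13/135, meaning 135/13 weeks alone.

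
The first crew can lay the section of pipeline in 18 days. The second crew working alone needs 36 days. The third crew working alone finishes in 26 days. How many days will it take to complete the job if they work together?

Combined rate: 1/18 + 1/36 + 1/26 = (26 + 13 + 18)/468 = 57/468 = 19/156 per day.
Time = 1 ÷ (19/156) = 156/19 days.

156/19 days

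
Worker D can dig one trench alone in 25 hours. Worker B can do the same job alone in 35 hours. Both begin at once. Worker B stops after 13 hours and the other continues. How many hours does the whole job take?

110/7 hours

In the first 13 hours the combined rate is 12/175, so 156/175 of the job is done, leaving 19/175.
After worker B leaves the rate is 1/25 per hour; the remaining 19/175 takes 19/7 hours.
Total = 13 + 19/7 = 110/7 hours.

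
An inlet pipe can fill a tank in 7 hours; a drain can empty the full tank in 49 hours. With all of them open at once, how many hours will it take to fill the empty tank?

Net rate = 1/7 − 1/49 = (7 − 1)/49 = 6/49 per hour.
Filling time = 1 ÷ (6/49) = 49/6 hours.

49/6 hours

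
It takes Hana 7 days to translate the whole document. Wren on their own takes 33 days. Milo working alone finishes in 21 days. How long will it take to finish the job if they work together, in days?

Combined rate: 1/7 + 1/33 + 1/21 = (33 + 7 + 11)/231 = 51/231 = 17/77 per day.
Time = 1 ÷ (17/77) = 77/17 days.

77/17 days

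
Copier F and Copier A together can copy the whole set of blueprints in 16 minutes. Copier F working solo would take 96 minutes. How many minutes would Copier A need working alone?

Combined rate is 1/16 per minute.
Known contribution: 1/96 per minute.
So Copier A's rate is 1/16 − 1/96 = 5/96, meaning 96/5 minutes alone.

96/5 minutes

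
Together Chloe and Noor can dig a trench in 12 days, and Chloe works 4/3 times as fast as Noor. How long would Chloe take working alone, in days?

21 days

Let Noor's rate be r; then Chloe's rate is (4/3)r, so together (4/3 + 1)r = (7/3)r = 1/12.
Thus r = 1/28 per day.
Noor alone: 28 days; Chloe alone: 21 days.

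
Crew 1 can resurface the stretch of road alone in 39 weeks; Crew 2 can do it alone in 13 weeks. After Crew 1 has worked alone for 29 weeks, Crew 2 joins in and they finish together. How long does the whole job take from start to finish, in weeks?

In 29 weeks Crew 1 does 29/39 of the job, leaving 10/39.
Crew 1 and Crew 2 together work at 4/39 per week, so finishing takes 10/39 ÷ 4/39 = 5/2 weeks.
Total time = 29 + 5/2 = 63/2 weeks.

63/2 weeks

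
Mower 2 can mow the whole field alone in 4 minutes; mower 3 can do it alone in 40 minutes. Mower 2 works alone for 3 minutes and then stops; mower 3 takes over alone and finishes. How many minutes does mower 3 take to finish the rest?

10 minutes

In 3 minutes mower 2 does 3/4 of the job, leaving 1/4.
Mower 3 works at 1/40 per minute, so finishing takes 1/4 ÷ 1/40 = 10 minutes.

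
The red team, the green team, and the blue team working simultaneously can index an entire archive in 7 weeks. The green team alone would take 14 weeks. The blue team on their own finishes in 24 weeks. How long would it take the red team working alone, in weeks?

168/5 weeks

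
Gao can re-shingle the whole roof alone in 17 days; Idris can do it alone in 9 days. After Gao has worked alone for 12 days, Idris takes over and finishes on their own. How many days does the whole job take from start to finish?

249/17 days

In 12 days Gao does 12/17 of the job, leaving 5/17.
Idris works at 1/9 per day, so finishing takes 5/17 ÷ 1/9 = 45/17 days.
Total time = 12 + 45/17 = 249/17 days.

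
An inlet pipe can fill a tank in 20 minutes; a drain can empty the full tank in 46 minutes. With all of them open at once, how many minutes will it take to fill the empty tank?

Net rate = 1/20 − 1/46 = (23 − 10)/460 = 13/460 per minute.
Filling time = 1 ÷ (13/460) = 460/13 minutes.

460/13 minutes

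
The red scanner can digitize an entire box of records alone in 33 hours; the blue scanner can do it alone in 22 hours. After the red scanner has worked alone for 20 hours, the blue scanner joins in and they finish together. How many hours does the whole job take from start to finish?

126/5 hours

In 20 hours the red scanner does 20/33 of the job, leaving 13/33.
The red scanner and the blue scanner together work at 5/66 per hour, so finishing takes 13/33 ÷ 5/66 = 26/5 hours.
Total time = 20 + 26/5 = 126/5 hours.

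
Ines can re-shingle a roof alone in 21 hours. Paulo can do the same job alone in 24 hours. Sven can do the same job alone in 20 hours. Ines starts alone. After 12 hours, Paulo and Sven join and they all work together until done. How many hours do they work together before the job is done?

40/13 hours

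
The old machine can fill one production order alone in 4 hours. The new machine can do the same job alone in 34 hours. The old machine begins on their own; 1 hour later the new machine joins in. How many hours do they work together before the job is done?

51/19 hours

In the first 1 hour the old machine alone does 1/4 of the job, leaving 3/4.
Once everyone is working, combined rate: 1/4 + 1/34 = (17 + 2)/68 = 19/68 per hour.
Remaining 3/4 at 19/68 per hour takes 51/19 hours.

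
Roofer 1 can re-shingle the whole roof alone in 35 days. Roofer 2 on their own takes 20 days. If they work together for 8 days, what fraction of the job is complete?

22/35

Combined rate: 1/35 + 1/20 = (4 + 7)/140 = 11/140 per day.
In 8 days they complete 8·11/140 = 22/35 of the job.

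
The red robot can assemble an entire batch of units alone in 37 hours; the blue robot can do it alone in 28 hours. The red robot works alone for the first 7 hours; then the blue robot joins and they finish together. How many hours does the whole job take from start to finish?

259/13 hours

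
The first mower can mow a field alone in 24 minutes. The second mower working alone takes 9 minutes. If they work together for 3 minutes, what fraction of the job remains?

13/24

Combined rate: 1/24 + 1/9 = (3 + 8)/72 = 11/72 per minute.
In 3 minutes they complete 3·11/72 = 11/24 of the job.
So 13/24 remains.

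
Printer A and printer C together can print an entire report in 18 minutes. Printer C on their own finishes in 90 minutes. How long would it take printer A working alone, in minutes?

45/2 minutes

Combined rate is 1/18 per minute.
Known contribution: 1/90 per minute.
So printer A's rate is 1/18 − 1/90 = 2/45, meaning 45/2 minutes alone.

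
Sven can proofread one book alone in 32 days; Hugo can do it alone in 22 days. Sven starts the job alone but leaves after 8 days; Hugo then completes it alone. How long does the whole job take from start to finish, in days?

49/2 days

In 8 days Sven does 8/32 = 1/4 of the job, leaving 3/4.
Hugo works at 1/22 per day, so finishing takes 3/4 ÷ 1/22 = 33/2 days.
Total time = 8 + 33/2 = 49/2 days.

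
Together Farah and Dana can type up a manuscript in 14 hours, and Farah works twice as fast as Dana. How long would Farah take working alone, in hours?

21 hours

Let Dana's rate be r; then Farah's rate is 2r, so together (2 + 1)r = 3r = 1/14.
Thus r = 1/42 per hour.
Dana alone: 42 hours; Farah alone: 21 hours.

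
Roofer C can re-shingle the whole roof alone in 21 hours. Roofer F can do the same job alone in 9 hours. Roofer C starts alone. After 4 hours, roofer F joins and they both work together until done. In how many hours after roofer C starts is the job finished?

In the first 4 hours roofer C alone does 4/21 of the job, leaving 17/21.
Once everyone is working, combined rate: 1/21 + 1/9 = (3 + 7)/63 = 10/63 per hour.
Remaining 17/21 at 10/63 per hour takes 51/10 hours.
Total from the start = 4 + 51/10 = 91/10 hours.

91/10 hours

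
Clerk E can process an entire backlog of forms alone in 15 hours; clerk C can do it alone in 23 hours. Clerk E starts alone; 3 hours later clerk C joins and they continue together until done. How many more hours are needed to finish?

In 3 hours clerk E does 3/15 = 1/5 of the job, leaving 4/5.
Clerk E and clerk C together work at 38/345 per hour, so finishing takes 4/5 ÷ 38/345 = 138/19 hours.

138/19 hours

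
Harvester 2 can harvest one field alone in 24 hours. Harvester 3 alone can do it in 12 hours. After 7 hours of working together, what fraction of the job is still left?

Combined rate: 1/24 + 1/12 = (1 + 2)/24 = 3/24 = 1/8 per hour.
In 7 hours they complete 7·1/8 = 7/8 of the job.
So 1/8 remains.

1/8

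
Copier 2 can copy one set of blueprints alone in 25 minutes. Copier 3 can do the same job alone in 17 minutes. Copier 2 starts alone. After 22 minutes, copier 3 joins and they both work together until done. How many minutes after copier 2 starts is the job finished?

In the first 22 minutes copier 2 alone does 22/25 of the job, leaving 3/25.
Once everyone is working, combined rate: 1/25 + 1/17 = (17 + 25)/425 = 42/425 per minute.
Remaining 3/25 at 42/425 per minute takes 17/14 minutes.
Total from the start = 22 + 17/14 = 325/14 minutes.

325/14 minutes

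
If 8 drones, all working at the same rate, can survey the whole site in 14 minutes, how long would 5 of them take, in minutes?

112/5 minutes

Total work is 8·14 = 112 drone-minutes.
With 5 drones: 112/5 minutes.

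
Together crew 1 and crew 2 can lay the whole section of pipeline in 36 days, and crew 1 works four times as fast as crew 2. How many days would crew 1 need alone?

Let crew 2's rate be r; then crew 1's rate is 4r, so together (4 + 1)r = 5r = 1/36.
Thus r = 1/180 per day.
Crew 2 alone: 180 days; crew 1 alone: 45 days.

45 days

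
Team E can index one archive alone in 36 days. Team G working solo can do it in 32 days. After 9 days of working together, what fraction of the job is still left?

15/32

Combined rate: 1/36 + 1/32 = (8 + 9)/288 = 17/288 per day.
In 9 days they complete 9·17/288 = 17/32 of the job.
So 15/32 remains.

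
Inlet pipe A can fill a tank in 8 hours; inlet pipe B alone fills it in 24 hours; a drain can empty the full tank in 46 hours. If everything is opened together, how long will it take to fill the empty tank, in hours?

69/10 hours

Net rate = 1/8 + 1/24 − 1/46 = (69 + 23 − 12)/552 = 80/552 = 10/69 per hour.
Filling time = 1 ÷ (10/69) = 69/10 hours.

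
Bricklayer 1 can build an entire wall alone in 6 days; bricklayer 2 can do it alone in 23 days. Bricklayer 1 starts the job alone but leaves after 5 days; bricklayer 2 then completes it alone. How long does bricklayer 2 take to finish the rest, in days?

23/6 days

In 5 days bricklayer 1 does 5/6 of the job, leaving 1/6.
Bricklayer 2 works at 1/23 per day, so finishing takes 1/6 ÷ 1/23 = 23/6 days.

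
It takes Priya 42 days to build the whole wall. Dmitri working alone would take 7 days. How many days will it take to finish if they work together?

6 days

With two workers the combined time is the product over the sum: 42·7/(42+7) = 294/49 = 6 days.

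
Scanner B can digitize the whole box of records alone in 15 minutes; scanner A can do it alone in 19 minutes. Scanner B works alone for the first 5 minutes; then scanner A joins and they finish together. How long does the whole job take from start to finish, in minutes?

180/17 minutes

In 5 minutes scanner B does 5/15 = 1/3 of the job, leaving 2/3.
Scanner B and scanner A together work at 34/285 per minute, so finishing takes 2/3 ÷ 34/285 = 95/17 minutes.
Total time = 5 + 95/17 = 180/17 minutes.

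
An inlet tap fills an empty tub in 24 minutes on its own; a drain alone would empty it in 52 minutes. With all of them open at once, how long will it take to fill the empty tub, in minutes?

312/7 minutes

Net rate = 1/24 − 1/52 = (13 − 6)/312 = 7/312 per minute.
Filling time = 1 ÷ (7/312) = 312/7 minutes.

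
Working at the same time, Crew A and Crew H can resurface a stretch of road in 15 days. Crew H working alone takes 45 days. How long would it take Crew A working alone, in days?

Combined rate is 1/15 per day.
Known contribution: 1/45 per day.
So Crew A's rate is 1/15 − 1/45 = 2/45, meaning 45/2 days alone.

45/2 days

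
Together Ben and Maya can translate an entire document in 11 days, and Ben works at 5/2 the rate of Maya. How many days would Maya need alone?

Let Maya's rate be r; then Ben's rate is (5/2)r, so together (5/2 + 1)r = (7/2)r = 1/11.
Thus r = 2/77 per day.
Maya alone: 77/2 days; Ben alone: 77/5 days.

77/2 days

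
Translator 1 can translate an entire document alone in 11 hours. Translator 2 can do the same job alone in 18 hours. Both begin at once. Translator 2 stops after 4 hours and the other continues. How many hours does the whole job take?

In the first 4 hours the combined rate is 29/198, so 58/99 of the job is done, leaving 41/99.
After translator 2 leaves the rate is 1/11 per hour; the remaining 41/99 takes 41/9 hours.
Total = 4 + 41/9 = 77/9 hours.

77/9 hours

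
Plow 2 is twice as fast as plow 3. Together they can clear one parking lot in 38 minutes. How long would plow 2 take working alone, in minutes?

57 minutes

Let plow 3's rate be r; then plow 2's rate is 2r, so together (2 + 1)r = 3r = 1/38.
Thus r = 1/114 per minute.
Plow 3 alone: 114 minutes; plow 2 alone: 57 minutes.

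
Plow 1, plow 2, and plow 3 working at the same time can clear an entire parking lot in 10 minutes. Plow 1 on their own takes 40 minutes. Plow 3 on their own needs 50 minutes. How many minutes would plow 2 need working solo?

200/11 minutes

Combined rate is 1/10 per minute.
Known contribution: 1/40 + 1/50 = (5 + 4)/200 = 9/200 per minute.
So plow 2's rate is 1/10 − 9/200 = 11/200, meaning 200/11 minutes alone.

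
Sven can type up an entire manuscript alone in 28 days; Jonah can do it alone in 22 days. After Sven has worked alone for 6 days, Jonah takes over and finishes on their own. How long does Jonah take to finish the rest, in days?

In 6 days Sven does 6/28 = 3/14 of the job, leaving 11/14.
Jonah works at 1/22 per day, so finishing takes 11/14 ÷ 1/22 = 121/7 days.

121/7 days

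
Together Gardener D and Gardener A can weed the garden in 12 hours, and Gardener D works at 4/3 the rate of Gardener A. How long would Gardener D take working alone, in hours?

21 hours

Let Gardener A's rate be r; then Gardener D's rate is (4/3)r, so together (4/3 + 1)r = (7/3)r = 1/12.
Thus r = 1/28 per hour.
Gardener A alone: 28 hours; Gardener D alone: 21 hours.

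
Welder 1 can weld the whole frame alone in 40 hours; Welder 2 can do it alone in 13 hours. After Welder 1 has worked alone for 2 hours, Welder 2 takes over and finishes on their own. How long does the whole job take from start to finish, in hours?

287/20 hours

In 2 hours Welder 1 does 2/40 = 1/20 of the job, leaving 19/20.
Welder 2 works at 1/13 per hour, so finishing takes 19/20 ÷ 1/13 = 247/20 hours.
Total time = 2 + 247/20 = 287/20 hours.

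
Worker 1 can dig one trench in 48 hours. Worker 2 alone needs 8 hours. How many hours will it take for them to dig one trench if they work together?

Combined rate: 1/48 + 1/8 = (1 + 6)/48 = 7/48 per hour.
Time = 1 ÷ (7/48) = 48/7 hours.

48/7 hours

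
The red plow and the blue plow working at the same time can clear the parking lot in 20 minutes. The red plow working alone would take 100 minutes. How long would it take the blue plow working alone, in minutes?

Combined rate is 1/20 per minute.
Known contribution: 1/100 per minute.
So the blue plow's rate is 1/20 − 1/100 = 1/25, meaning 25 minutes alone.

25 minutes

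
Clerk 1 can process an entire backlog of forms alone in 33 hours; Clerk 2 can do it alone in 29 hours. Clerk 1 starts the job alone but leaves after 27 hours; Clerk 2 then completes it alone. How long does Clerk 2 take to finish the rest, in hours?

In 27 hours Clerk 1 does 27/33 = 9/11 of the job, leaving 2/11.
Clerk 2 works at 1/29 per hour, so finishing takes 2/11 ÷ 1/29 = 58/11 hours.

58/11 hours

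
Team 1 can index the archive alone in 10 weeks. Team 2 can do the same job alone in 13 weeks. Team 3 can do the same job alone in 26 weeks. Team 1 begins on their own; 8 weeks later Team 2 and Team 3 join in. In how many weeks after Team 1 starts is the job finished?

In the first 8 weeks Team 1 alone does 8/10 = 4/5 of the job, leaving 1/5.
Once everyone is working, combined rate: 1/10 + 1/13 + 1/26 = (13 + 10 + 5)/130 = 28/130 = 14/65 per week.
Remaining 1/5 at 14/65 per week takes 13/14 weeks.
Total from the start = 8 + 13/14 = 125/14 weeks.

125/14 weeks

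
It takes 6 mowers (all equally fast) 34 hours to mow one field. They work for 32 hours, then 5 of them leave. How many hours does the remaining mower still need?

One mower does 1/204 of the job per hour.
After 32 hours with 6 mowers, 16/17 is done (1/17 left).
With 1 mower the rate is 1/204, so the rest takes 1/17 ÷ 1/204 = 12 hours.

12 hours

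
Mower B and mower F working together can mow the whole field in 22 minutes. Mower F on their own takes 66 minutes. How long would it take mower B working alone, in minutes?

33 minutes

Combined rate is 1/22 per minute.
Known contribution: 1/66 per minute.
So mower B's rate is 1/22 − 1/66 = 1/33, meaning 33 minutes alone.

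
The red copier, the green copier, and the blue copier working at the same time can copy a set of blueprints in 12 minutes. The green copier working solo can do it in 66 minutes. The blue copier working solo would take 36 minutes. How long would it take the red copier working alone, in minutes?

99/4 minutes

Combined rate is 1/12 per minute.
Known contribution: 1/66 + 1/36 = (6 + 11)/396 = 17/396 per minute.
So the red copier's rate is 1/12 − 17/396 = 4/99, meaning 99/4 minutes alone.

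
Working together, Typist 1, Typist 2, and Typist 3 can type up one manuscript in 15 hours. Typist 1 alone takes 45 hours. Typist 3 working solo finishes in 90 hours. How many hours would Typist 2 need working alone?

Combined rate is 1/15 per hour.
Known contribution: 1/45 + 1/90 = (2 + 1)/90 = 3/90 = 1/30 per hour.
So Typist 2's rate is 1/15 − 1/30 = 1/30, meaning 30 hours alone.

30 hours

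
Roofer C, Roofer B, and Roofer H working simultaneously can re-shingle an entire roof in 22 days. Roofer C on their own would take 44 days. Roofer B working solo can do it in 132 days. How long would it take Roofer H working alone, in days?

Combined rate is 1/22 per day.
Known contribution: 1/44 + 1/132 = (3 + 1)/132 = 4/132 = 1/33 per day.
So Roofer H's rate is 1/22 − 1/33 = 1/66, meaning 66 days alone.

66 days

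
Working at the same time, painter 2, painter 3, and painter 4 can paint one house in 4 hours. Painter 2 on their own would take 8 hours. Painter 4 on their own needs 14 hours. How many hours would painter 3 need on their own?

Combined rate is 1/4 per hour.
Known contribution: 1/8 + 1/14 = (7 + 4)/56 = 11/56 per hour.
So painter 3's rate is 1/4 − 11/56 = 3/56, meaning 56/3 hours alone.

56/3 hours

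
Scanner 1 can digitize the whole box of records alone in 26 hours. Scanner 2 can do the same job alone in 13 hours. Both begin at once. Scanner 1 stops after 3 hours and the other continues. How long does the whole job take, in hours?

In the first 3 hours the combined rate is 3/26, so 9/26 of the job is done, leaving 17/26.
After Scanner 1 leaves the rate is 1/13 per hour; the remaining 17/26 takes 17/2 hours.
Total = 3 + 17/2 = 23/2 hours.

23/2 hours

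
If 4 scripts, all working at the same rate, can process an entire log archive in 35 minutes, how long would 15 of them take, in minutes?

28/3 minutes

Total work is 4·35 = 140 script-minutes.
With 15 scripts: 140/15 = 28/3 minutes.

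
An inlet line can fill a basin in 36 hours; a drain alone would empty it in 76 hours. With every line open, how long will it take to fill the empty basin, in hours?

342/5 hours

Net rate = 1/36 − 1/76 = (19 − 9)/684 = 10/684 = 5/342 per hour.
Filling time = 1 ÷ (5/342) = 342/5 hours.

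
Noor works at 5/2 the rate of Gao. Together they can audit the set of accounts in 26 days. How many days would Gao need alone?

Let Gao's rate be r; then Noor's rate is (5/2)r, so together (5/2 + 1)r = (7/2)r = 1/26.
Thus r = 1/91 per day.
Gao alone: 91 days; Noor alone: 182/5 days.

91 days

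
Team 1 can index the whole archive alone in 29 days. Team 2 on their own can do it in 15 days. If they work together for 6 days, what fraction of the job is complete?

88/145

Combined rate: 1/29 + 1/15 = (15 + 29)/435 = 44/435 per day.
In 6 days they complete 6·44/435 = 88/145 of the job.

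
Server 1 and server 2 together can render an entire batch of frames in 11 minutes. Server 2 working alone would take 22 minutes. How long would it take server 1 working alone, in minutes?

Combined rate is 1/11 per minute.
Known contribution: 1/22 per minute.
So server 1's rate is 1/11 − 1/22 = 1/22, meaning 22 minutes alone.

22 minutes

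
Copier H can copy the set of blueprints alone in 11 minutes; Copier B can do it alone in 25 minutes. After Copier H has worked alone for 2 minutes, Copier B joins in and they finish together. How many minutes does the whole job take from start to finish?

33/4 minutes

In 2 minutes Copier H does 2/11 of the job, leaving 9/11.
Copier H and Copier B together work at 36/275 per minute, so finishing takes 9/11 ÷ 36/275 = 25/4 minutes.
Total time = 2 + 25/4 = 33/4 minutes.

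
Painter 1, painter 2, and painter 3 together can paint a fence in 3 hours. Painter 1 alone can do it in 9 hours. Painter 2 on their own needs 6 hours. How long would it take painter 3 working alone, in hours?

18 hours

Combined rate is 1/3 per hour.
Known contribution: 1/9 + 1/6 = (2 + 3)/18 = 5/18 per hour.
So painter 3's rate is 1/3 − 5/18 = 1/18, meaning 18 hours alone.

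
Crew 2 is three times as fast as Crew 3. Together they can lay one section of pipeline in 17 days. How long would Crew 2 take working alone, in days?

68/3 days

Let Crew 3's rate be r; then Crew 2's rate is 3r, so together (3 + 1)r = 4r = 1/17.
Thus r = 1/68 per day.
Crew 3 alone: 68 days; Crew 2 alone: 68/3 days.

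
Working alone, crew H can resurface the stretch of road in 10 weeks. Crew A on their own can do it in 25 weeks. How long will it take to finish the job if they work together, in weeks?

With two workers the combined time is the product over the sum: 10·25/(10+25) = 250/35 = 50/7 weeks.

50/7 weeks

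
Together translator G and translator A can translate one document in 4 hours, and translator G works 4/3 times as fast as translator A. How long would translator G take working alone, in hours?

7 hours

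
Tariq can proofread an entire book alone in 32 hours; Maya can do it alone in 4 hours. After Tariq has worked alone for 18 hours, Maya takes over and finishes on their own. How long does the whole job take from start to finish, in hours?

In 18 hours Tariq does 18/32 = 9/16 of the job, leaving 7/16.
Maya works at 1/4 per hour, so finishing takes 7/16 ÷ 1/4 = 7/4 hours.
Total time = 18 + 7/4 = 79/4 hours.

79/4 hours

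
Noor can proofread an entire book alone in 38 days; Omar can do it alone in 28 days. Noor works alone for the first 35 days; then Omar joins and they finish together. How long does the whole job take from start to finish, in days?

399/11 days

In 35 days Noor does 35/38 of the job, leaving 3/38.
Noor and Omar together work at 33/532 per day, so finishing takes 3/38 ÷ 33/532 = 14/11 days.
Total time = 35 + 14/11 = 399/11 days.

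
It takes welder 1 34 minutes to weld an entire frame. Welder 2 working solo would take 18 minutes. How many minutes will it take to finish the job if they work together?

153/13 minutes

With two workers the combined time is the product over the sum: 34·18/(34+18) = 612/52 = 153/13 minutes.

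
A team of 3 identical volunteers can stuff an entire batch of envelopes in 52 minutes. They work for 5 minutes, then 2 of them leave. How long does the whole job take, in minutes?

One volunteer does 1/156 of the job per minute.
After 5 minutes with 3 volunteers, 5/52 is done (47/52 left).
With 1 volunteer the rate is 1/156, so the rest takes 47/52 ÷ 1/156 = 141 minutes.
Total = 5 + 141 = 146 minutes.

146 minutes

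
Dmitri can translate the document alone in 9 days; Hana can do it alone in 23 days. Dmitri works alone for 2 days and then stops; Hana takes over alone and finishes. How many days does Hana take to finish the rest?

In 2 days Dmitri does 2/9 of the job, leaving 7/9.
Hana works at 1/23 per day, so finishing takes 7/9 ÷ 1/23 = 161/9 days.

161/9 days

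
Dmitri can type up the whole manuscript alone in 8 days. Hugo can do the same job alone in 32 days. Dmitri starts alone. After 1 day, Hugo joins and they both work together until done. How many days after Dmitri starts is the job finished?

33/5 days

In the first 1 day Dmitri alone does 1/8 of the job, leaving 7/8.
Once everyone is working, combined rate: 1/8 + 1/32 = (4 + 1)/32 = 5/32 per day.
Remaining 7/8 at 5/32 per day takes 28/5 days.
Total from the start = 1 + 28/5 = 33/5 days.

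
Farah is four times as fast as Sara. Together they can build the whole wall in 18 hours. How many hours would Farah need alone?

45/2 hours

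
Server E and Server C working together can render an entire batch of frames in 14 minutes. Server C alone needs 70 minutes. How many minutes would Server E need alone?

Combined rate is 1/14 per minute.
Known contribution: 1/70 per minute.
So Server E's rate is 1/14 − 1/70 = 2/35, meaning 35/2 minutes alone.

35/2 minutes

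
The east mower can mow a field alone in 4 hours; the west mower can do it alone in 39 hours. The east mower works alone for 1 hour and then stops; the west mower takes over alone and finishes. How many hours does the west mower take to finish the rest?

In 1 hour the east mower does 1/4 of the job, leaving 3/4.
The west mower works at 1/39 per hour, so finishing takes 3/4 ÷ 1/39 = 117/4 hours.

117/4 hours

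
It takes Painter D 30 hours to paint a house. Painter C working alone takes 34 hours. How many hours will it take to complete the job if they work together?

Combined rate: 1/30 + 1/34 = (17 + 15)/510 = 32/510 = 16/255 per hour.
Time = 1 ÷ (16/255) = 255/16 hours.

255/16 hours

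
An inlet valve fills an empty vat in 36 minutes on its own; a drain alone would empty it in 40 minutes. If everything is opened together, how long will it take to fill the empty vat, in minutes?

Net rate = 1/36 − 1/40 = (10 − 9)/360 = 1/360 per minute.
Filling time = 1 ÷ (1/360) = 360 minutes.

360 minutes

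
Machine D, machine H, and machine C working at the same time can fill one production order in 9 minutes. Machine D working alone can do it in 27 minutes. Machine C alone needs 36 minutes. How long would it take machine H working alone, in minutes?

Combined rate is 1/9 per minute.
Known contribution: 1/27 + 1/36 = (4 + 3)/108 = 7/108 per minute.
So machine H's rate is 1/9 − 7/108 = 5/108, meaning 108/5 minutes alone.

108/5 minutes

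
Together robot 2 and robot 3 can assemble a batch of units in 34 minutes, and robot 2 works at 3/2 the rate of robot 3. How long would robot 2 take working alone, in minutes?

Let robot 3's rate be r; then robot 2's rate is (3/2)r, so together (3/2 + 1)r = (5/2)r = 1/34.
Thus r = 1/85 per minute.
Robot 3 alone: 85 minutes; robot 2 alone: 170/3 minutes.

170/3 minutes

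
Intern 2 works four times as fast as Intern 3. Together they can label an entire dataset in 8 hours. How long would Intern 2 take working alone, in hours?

10 hours

Let Intern 3's rate be r; then Intern 2's rate is 4r, so together (4 + 1)r = 5r = 1/8.
Thus r = 1/40 per hour.
Intern 3 alone: 40 hours; Intern 2 alone: 10 hours.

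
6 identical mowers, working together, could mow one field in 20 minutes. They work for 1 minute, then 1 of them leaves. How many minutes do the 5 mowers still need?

114/5 minutes

One mower does 1/120 of the job per minute.
After 1 minute with 6 mowers, 1/20 is done (19/20 left).
With 5 mowers the rate is 5/120 = 1/24, so the rest takes 19/20 ÷ 1/24 = 114/5 minutes.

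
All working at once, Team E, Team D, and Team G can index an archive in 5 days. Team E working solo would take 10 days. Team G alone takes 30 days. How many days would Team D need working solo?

15 days

Combined rate is 1/5 per day.
Known contribution: 1/10 + 1/30 = (3 + 1)/30 = 4/30 = 2/15 per day.
So Team D's rate is 1/5 − 2/15 = 1/15, meaning 15 days alone.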